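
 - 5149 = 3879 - 9028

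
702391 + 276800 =979191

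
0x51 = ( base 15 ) 56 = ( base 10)81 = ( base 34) 2d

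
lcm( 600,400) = 1200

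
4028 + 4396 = 8424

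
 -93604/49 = -1911 + 5/7 = -1910.29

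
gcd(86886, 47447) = 1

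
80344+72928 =153272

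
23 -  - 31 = 54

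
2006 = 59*34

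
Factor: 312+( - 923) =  - 13^1*47^1=- 611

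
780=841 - 61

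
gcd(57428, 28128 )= 1172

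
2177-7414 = -5237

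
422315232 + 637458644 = 1059773876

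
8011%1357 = 1226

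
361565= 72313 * 5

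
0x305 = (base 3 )1001122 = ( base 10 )773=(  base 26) 13j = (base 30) pn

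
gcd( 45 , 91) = 1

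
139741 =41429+98312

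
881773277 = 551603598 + 330169679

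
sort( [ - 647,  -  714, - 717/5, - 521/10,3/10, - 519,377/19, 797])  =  [ - 714, - 647, - 519, - 717/5, - 521/10, 3/10 , 377/19,  797 ]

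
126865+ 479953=606818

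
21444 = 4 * 5361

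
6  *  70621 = 423726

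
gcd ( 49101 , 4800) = 3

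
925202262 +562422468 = 1487624730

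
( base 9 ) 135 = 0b1110001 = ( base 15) 78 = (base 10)113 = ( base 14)81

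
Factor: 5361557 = 151^1*35507^1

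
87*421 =36627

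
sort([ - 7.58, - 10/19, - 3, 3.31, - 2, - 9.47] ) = [ - 9.47, - 7.58,-3,- 2, - 10/19,3.31]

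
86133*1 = 86133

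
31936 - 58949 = - 27013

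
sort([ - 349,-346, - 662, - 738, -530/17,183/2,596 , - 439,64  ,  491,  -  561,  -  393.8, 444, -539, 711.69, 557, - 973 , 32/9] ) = [- 973, - 738, - 662, - 561,-539, - 439, - 393.8 , - 349, - 346, - 530/17,32/9,64,183/2,444,491,  557 , 596,711.69 ] 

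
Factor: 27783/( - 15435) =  - 9/5 = - 3^2*5^( -1)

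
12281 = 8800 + 3481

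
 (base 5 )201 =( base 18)2F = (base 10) 51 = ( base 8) 63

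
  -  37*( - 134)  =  4958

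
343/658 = 49/94 =0.52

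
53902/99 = 544  +  46/99 = 544.46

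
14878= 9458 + 5420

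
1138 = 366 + 772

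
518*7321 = 3792278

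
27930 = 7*3990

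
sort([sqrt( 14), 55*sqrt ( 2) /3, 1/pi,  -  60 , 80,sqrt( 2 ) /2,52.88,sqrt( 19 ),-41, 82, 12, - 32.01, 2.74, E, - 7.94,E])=[-60, - 41, -32.01,-7.94, 1/pi, sqrt ( 2) /2, E, E, 2.74,sqrt(14 ),sqrt(19 ), 12, 55*sqrt(2)/3, 52.88, 80, 82]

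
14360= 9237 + 5123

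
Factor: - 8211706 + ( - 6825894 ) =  - 15037600 = - 2^5*5^2*18797^1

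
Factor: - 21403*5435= - 5^1*17^1*1087^1 * 1259^1 =- 116325305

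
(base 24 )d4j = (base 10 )7603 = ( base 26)b6b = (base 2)1110110110011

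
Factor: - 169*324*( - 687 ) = 37617372 = 2^2*3^5*13^2*229^1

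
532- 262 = 270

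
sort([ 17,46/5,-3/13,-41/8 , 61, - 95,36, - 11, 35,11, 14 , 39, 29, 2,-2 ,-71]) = [ - 95,-71,-11, -41/8,-2,-3/13, 2,46/5,11,  14, 17, 29,35,36,39, 61]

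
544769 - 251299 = 293470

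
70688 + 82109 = 152797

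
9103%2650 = 1153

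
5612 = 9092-3480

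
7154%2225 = 479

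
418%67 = 16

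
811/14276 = 811/14276 = 0.06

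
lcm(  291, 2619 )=2619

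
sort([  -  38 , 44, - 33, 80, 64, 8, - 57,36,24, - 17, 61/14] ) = [ - 57,-38, - 33, - 17, 61/14,8, 24, 36, 44, 64, 80]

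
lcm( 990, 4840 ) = 43560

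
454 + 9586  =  10040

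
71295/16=4455 + 15/16 = 4455.94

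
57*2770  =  157890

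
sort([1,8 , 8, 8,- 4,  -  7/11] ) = [ - 4,-7/11,1,8,8,8]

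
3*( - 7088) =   -  21264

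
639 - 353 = 286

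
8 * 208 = 1664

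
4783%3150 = 1633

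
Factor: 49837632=2^6* 3^1*13^1 * 41^1 * 487^1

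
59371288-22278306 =37092982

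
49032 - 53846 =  - 4814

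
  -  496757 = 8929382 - 9426139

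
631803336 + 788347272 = 1420150608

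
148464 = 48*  3093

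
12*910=10920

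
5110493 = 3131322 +1979171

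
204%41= 40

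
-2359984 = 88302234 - 90662218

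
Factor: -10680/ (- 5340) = 2^1 = 2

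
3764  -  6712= -2948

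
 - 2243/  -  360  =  6 + 83/360=6.23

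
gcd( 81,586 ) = 1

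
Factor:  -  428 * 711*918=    - 2^3*3^5*17^1*79^1*107^1=-279354744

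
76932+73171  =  150103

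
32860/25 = 6572/5=1314.40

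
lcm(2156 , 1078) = 2156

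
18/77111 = 18/77111 = 0.00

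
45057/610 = 73 + 527/610 = 73.86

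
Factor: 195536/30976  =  2^(-4 )*101^1 = 101/16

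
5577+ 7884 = 13461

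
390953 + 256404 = 647357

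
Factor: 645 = 3^1*5^1*43^1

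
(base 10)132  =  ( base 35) 3R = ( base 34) 3U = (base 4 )2010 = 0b10000100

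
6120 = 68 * 90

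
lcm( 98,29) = 2842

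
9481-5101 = 4380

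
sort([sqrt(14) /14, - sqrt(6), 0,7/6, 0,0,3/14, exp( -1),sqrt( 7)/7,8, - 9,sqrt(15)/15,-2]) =[ - 9, - sqrt(6), - 2,0,0,  0, 3/14, sqrt ( 15)/15, sqrt(14) /14,exp( - 1), sqrt(  7)/7,7/6,8]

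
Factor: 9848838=2^1* 3^1*1641473^1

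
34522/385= 89 + 257/385 = 89.67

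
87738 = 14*6267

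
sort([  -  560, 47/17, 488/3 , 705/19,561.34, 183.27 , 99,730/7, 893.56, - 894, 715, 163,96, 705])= [ - 894, - 560,47/17, 705/19,  96,99, 730/7, 488/3,163, 183.27,561.34, 705, 715,893.56]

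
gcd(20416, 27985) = 29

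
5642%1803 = 233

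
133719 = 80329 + 53390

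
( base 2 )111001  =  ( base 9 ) 63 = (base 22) 2d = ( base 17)36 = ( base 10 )57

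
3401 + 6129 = 9530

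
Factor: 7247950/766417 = 2^1*5^2*17^1*659^(-1)*1163^ ( - 1 )*8527^1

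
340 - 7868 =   -  7528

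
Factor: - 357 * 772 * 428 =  - 117958512 = - 2^4*3^1*7^1*17^1 * 107^1* 193^1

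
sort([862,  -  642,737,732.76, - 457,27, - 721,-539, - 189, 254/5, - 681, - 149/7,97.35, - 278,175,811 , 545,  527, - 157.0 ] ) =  [ - 721, - 681 , - 642, - 539, - 457, - 278,-189, - 157.0,- 149/7 , 27, 254/5,97.35,175,527,545, 732.76, 737, 811, 862 ]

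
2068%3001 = 2068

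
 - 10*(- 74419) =744190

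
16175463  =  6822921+9352542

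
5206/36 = 144 + 11/18 = 144.61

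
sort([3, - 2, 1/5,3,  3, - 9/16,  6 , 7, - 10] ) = [ - 10, - 2,- 9/16,1/5, 3,3,  3,6,7 ]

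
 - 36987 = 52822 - 89809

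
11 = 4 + 7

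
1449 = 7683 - 6234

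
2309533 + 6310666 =8620199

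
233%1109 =233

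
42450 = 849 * 50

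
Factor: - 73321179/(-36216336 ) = 2^( - 4)*13^ ( - 1)*127^( - 1) *457^(-1)*563^1 * 43411^1 = 24440393/12072112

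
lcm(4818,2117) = 139722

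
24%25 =24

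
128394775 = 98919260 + 29475515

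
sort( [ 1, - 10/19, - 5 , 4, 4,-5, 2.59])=[-5,-5, -10/19, 1,2.59, 4,4]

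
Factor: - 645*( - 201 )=3^2*  5^1*43^1*67^1 = 129645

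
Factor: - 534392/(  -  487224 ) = 3^( - 2) * 101^( - 1)*997^1 = 997/909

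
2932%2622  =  310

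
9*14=126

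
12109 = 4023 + 8086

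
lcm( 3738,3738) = 3738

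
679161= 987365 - 308204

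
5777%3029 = 2748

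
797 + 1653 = 2450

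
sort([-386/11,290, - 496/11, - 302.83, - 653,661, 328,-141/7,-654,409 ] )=[-654,-653, - 302.83, - 496/11, - 386/11, - 141/7,290,328,409,661] 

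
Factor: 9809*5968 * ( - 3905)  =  -2^4*5^1* 11^1*17^1 * 71^1 *373^1 * 577^1 = -228599137360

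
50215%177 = 124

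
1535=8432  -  6897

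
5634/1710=313/95 = 3.29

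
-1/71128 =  - 1/71128 = - 0.00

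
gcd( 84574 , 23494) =2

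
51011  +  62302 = 113313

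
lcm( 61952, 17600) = 1548800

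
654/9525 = 218/3175= 0.07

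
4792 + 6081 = 10873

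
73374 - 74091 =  - 717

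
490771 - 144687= 346084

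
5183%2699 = 2484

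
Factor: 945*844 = 797580 = 2^2*3^3*5^1*7^1*211^1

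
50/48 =25/24= 1.04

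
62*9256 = 573872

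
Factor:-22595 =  - 5^1*4519^1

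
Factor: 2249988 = 2^2* 3^1*13^1*14423^1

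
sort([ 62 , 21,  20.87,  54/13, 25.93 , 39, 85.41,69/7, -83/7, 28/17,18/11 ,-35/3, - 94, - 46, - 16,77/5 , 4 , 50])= [ - 94, - 46, - 16, - 83/7, - 35/3,18/11,  28/17 , 4,  54/13,69/7,77/5,20.87,  21, 25.93, 39,50,62, 85.41 ]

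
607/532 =607/532 =1.14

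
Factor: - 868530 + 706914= -161616 =- 2^4*3^1*7^1 * 13^1 * 37^1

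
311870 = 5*62374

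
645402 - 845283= - 199881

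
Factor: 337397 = 337397^1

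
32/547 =32/547 = 0.06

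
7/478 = 7/478 = 0.01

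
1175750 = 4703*250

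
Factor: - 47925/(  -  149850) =2^( - 1 )*3^( - 1 ) * 37^(-1) * 71^1= 71/222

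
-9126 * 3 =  - 27378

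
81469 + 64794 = 146263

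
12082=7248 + 4834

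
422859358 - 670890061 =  - 248030703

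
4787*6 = 28722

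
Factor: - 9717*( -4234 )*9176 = 377516954928= 2^4*3^1 * 29^1*31^1* 37^1* 41^1*73^1 *79^1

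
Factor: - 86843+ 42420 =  - 31^1*1433^1 = - 44423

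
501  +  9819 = 10320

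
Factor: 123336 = 2^3 *3^3*571^1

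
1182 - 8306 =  - 7124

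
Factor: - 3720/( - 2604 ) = 10/7 = 2^1 * 5^1*7^( - 1)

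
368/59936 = 23/3746  =  0.01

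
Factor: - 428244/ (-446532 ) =281/293 = 281^1*293^( -1)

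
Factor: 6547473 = 3^4  *  80833^1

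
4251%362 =269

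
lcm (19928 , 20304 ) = 1076112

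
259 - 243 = 16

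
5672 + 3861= 9533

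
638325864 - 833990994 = -195665130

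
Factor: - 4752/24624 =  - 11/57 = - 3^(  -  1)*11^1*19^(-1 ) 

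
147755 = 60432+87323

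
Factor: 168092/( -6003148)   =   - 42023^1*1500787^(  -  1) =-42023/1500787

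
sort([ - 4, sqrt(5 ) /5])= [ - 4, sqrt(5 ) /5 ]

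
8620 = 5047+3573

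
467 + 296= 763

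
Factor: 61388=2^2*103^1*149^1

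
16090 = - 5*(  -  3218 )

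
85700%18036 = 13556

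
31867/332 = 95 + 327/332 = 95.98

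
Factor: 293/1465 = 5^( - 1) = 1/5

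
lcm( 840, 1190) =14280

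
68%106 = 68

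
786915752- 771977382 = 14938370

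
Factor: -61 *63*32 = - 2^5 * 3^2 *7^1*61^1 = - 122976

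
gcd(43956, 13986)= 1998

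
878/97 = 9 + 5/97 = 9.05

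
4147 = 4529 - 382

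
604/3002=302/1501 = 0.20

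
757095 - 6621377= -5864282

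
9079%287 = 182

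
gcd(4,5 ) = 1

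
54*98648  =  5326992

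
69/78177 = 1/1133  =  0.00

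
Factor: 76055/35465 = 7^1*53^1 *173^( - 1 )=371/173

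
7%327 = 7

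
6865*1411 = 9686515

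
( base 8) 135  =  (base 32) 2t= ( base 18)53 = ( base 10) 93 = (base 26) 3f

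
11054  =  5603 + 5451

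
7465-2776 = 4689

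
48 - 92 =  - 44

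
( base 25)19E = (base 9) 1160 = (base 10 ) 864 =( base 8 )1540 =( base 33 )q6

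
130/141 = 130/141 = 0.92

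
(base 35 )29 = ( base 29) 2L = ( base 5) 304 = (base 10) 79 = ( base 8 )117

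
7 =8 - 1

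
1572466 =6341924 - 4769458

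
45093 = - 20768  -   - 65861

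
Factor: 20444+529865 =550309  =  550309^1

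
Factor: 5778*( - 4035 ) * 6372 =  - 2^3 *3^7*5^1*59^1*107^1*269^1 = - 148558273560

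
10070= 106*95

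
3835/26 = 147 + 1/2= 147.50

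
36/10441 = 36/10441 = 0.00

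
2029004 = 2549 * 796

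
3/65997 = 1/21999 = 0.00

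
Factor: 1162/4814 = 7^1*29^(-1) = 7/29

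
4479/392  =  11 + 167/392 = 11.43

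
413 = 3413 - 3000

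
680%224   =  8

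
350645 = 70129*5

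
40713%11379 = 6576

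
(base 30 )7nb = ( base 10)7001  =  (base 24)c3h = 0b1101101011001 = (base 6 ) 52225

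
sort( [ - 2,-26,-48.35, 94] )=[  -  48.35,-26, - 2,94]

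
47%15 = 2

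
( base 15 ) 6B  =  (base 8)145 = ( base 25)41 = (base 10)101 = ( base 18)5B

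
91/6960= 91/6960 = 0.01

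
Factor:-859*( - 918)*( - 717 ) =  - 2^1*3^4*17^1*239^1*859^1= - 565398954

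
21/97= 21/97=0.22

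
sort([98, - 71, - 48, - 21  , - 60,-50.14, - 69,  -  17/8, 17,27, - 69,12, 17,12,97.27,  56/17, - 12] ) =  [ - 71, - 69,-69, - 60,  -  50.14, - 48, - 21, - 12, - 17/8,56/17, 12,12, 17,17,  27, 97.27, 98] 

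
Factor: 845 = 5^1*13^2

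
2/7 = 2/7 = 0.29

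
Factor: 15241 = 15241^1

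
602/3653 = 602/3653= 0.16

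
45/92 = 45/92 = 0.49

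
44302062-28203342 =16098720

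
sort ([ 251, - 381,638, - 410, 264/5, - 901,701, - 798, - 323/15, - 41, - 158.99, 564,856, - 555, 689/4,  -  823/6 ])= [ -901, - 798, - 555, - 410, - 381, - 158.99 ,-823/6, - 41, - 323/15,264/5, 689/4 , 251, 564,638,701, 856]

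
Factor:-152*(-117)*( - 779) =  - 2^3*3^2*13^1*19^2*41^1 = -13853736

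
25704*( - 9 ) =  - 231336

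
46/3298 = 23/1649 = 0.01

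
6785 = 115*59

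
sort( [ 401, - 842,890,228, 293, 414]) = [ - 842,  228,293,401, 414,890 ] 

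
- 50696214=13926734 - 64622948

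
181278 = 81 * 2238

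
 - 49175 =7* (- 7025) 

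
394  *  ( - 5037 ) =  - 1984578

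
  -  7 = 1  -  8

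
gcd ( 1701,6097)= 7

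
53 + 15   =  68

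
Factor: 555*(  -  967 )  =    -  536685 = -  3^1*5^1*37^1*967^1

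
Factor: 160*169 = 27040 = 2^5 * 5^1*13^2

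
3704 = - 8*( - 463)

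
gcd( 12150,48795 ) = 15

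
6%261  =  6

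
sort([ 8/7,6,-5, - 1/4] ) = [ - 5,-1/4,8/7,6]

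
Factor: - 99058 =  -2^1*49529^1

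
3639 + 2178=5817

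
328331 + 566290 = 894621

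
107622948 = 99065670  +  8557278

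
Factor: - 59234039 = - 19^1*23^1*89^1 * 1523^1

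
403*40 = 16120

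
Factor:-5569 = - 5569^1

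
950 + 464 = 1414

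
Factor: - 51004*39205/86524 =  - 5^1*41^1*97^( - 1)* 223^( - 1)*311^1*7841^1 = - 499902955/21631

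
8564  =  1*8564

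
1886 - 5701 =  - 3815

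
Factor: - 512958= - 2^1*3^1 * 17^1 * 47^1*107^1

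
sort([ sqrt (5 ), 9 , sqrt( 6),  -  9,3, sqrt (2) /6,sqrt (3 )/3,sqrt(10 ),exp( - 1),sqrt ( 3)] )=[-9, sqrt(2 ) /6,exp(  -  1),sqrt (3)/3,sqrt( 3),sqrt(5),  sqrt( 6),3,sqrt(10),9]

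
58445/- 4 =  - 14612 + 3/4 = - 14611.25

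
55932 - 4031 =51901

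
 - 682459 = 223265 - 905724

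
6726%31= 30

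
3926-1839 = 2087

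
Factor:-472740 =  - 2^2*3^1 * 5^1*7879^1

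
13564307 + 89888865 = 103453172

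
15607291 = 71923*217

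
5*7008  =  35040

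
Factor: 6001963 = 11^2*49603^1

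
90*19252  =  1732680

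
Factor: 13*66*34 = 29172=2^2* 3^1*11^1*13^1*17^1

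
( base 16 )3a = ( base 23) 2C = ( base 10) 58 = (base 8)72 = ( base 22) 2E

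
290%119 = 52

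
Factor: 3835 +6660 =5^1*2099^1 = 10495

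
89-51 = 38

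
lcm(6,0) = 0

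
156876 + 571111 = 727987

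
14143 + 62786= 76929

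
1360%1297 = 63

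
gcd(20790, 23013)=9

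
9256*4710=43595760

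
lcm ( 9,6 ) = 18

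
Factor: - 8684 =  - 2^2*13^1 * 167^1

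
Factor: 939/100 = 2^(  -  2 )*3^1*5^ ( - 2)*313^1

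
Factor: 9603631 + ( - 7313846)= 5^1*19^1*24103^1 = 2289785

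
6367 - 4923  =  1444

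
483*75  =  36225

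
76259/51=1495+14/51 = 1495.27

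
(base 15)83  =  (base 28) 4B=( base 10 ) 123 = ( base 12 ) A3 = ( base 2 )1111011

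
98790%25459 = 22413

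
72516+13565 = 86081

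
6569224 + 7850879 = 14420103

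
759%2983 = 759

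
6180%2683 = 814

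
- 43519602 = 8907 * (  -  4886)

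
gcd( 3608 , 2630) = 2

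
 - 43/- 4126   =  43/4126 = 0.01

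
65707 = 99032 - 33325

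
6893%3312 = 269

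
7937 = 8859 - 922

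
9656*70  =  675920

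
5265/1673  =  3+246/1673  =  3.15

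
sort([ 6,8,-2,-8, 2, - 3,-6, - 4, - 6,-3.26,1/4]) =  [-8, - 6,-6,  -  4,-3.26,-3,-2, 1/4,2,6 , 8 ]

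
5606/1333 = 5606/1333= 4.21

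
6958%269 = 233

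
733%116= 37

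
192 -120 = 72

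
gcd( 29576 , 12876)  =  4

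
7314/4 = 1828 + 1/2=   1828.50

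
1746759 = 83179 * 21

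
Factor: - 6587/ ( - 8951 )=7^1*941^1*8951^( - 1 )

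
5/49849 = 5/49849=0.00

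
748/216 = 187/54 = 3.46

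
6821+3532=10353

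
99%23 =7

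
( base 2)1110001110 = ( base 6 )4114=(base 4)32032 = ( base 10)910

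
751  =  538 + 213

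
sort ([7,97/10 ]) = [7,  97/10 ]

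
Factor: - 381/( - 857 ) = 3^1*127^1 * 857^( - 1) 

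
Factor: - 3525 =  -3^1*5^2*47^1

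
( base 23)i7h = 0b10010111100100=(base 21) 10kj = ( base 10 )9700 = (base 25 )fd0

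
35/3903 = 35/3903  =  0.01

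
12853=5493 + 7360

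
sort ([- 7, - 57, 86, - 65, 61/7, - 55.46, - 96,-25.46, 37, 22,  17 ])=[ - 96, - 65, - 57, - 55.46, - 25.46, - 7,  61/7, 17, 22, 37,86 ] 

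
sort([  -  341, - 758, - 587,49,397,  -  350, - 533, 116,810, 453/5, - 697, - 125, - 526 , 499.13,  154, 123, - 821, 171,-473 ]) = [ - 821, - 758, - 697, - 587, - 533, -526, - 473, - 350, - 341, - 125,49, 453/5, 116, 123, 154, 171, 397, 499.13 , 810] 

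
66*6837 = 451242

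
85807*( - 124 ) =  - 10640068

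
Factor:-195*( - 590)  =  115050 = 2^1 * 3^1*5^2*13^1 * 59^1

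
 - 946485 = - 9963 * 95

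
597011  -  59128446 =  -58531435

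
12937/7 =12937/7  =  1848.14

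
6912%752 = 144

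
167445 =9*18605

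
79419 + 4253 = 83672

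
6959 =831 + 6128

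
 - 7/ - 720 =7/720=0.01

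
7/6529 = 7/6529 = 0.00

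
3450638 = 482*7159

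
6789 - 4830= 1959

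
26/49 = 26/49  =  0.53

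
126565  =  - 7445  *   ( - 17)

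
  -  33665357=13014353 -46679710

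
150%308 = 150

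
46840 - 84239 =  - 37399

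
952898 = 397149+555749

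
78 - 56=22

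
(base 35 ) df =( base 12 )332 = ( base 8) 726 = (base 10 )470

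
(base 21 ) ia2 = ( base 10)8150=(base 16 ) 1fd6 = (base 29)9k1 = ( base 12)4872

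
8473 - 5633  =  2840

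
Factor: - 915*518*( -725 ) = 343628250 = 2^1*3^1*5^3 * 7^1*29^1*37^1*61^1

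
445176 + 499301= 944477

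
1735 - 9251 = -7516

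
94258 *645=60796410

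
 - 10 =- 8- 2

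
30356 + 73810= 104166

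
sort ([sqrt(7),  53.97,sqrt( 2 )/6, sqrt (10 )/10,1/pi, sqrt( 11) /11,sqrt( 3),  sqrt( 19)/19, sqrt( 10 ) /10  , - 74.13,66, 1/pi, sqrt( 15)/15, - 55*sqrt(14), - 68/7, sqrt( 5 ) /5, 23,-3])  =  [ - 55*sqrt(14),  -  74.13, - 68/7,-3,sqrt (19)/19,sqrt( 2)/6,sqrt( 15)/15, sqrt(11)/11, sqrt( 10 ) /10,sqrt(10)/10, 1/pi,1/pi,sqrt ( 5)/5,sqrt(3),  sqrt( 7), 23 , 53.97,66]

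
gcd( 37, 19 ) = 1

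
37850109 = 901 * 42009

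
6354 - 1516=4838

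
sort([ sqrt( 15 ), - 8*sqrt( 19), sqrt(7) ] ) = [  -  8*sqrt(19), sqrt(7), sqrt (15) ]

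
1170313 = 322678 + 847635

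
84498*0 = 0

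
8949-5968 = 2981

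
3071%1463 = 145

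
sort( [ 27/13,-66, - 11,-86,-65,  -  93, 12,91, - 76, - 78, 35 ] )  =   [ - 93, - 86,-78, - 76, - 66, - 65, - 11,27/13, 12, 35, 91] 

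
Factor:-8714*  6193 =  - 2^1*11^1*563^1*4357^1 = -53965802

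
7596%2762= 2072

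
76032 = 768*99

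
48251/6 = 8041 + 5/6=8041.83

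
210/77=30/11= 2.73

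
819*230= 188370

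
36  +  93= 129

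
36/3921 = 12/1307=   0.01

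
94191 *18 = 1695438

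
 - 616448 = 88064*( - 7 )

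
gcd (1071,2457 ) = 63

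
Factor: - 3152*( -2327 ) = 7334704 = 2^4*13^1*179^1*197^1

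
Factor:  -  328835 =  - 5^1*13^1*5059^1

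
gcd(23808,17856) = 5952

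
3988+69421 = 73409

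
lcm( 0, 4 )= 0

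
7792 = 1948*4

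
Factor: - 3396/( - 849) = 2^2 = 4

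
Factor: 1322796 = 2^2*3^1*110233^1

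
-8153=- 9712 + 1559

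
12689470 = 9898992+2790478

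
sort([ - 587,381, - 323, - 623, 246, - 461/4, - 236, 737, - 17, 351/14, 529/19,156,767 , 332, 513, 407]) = [ - 623, - 587, - 323, - 236, -461/4, - 17, 351/14,  529/19, 156, 246, 332,381, 407, 513, 737, 767] 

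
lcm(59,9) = 531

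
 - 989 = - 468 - 521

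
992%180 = 92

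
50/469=50/469 = 0.11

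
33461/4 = 8365 + 1/4 = 8365.25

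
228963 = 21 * 10903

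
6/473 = 6/473 = 0.01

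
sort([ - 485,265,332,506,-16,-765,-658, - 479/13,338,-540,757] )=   [- 765,- 658, - 540, - 485, - 479/13, - 16,265,332,338,506,757]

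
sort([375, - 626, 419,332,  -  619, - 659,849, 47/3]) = [ -659 , - 626 , - 619 , 47/3,332, 375, 419,849]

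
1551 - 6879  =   - 5328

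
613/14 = 613/14 = 43.79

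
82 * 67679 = 5549678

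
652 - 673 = -21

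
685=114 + 571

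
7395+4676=12071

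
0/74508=0 =0.00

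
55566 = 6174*9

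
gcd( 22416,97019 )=1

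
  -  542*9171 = - 4970682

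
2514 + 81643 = 84157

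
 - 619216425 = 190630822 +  - 809847247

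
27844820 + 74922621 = 102767441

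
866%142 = 14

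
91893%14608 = 4245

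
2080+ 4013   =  6093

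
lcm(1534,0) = 0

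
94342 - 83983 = 10359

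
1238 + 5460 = 6698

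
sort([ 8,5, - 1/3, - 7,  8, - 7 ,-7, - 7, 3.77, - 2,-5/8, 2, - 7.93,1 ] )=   [ - 7.93,-7,-7 , - 7,-7,-2,-5/8, - 1/3,1,2,3.77,5,8,  8 ] 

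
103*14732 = 1517396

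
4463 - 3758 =705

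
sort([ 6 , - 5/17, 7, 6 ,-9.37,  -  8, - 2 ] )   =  [ - 9.37, - 8 ,-2, -5/17,6,6 , 7 ] 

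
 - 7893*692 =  - 5461956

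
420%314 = 106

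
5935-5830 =105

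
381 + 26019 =26400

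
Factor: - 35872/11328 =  -2^(-1)*3^( - 1 )*19^1 = - 19/6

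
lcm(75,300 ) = 300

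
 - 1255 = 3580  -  4835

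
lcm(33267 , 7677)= 99801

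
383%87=35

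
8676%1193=325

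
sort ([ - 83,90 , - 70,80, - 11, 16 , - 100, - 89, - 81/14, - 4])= [ - 100 ,-89,-83 ,-70, - 11, - 81/14, - 4,16,80,90 ]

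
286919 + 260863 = 547782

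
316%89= 49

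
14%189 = 14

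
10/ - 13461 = -1+13451/13461 = - 0.00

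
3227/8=403 + 3/8 = 403.38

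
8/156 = 2/39 = 0.05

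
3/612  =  1/204 = 0.00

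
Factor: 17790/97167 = 2^1*5^1*7^( - 2 )*593^1 *661^ ( - 1) = 5930/32389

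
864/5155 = 864/5155= 0.17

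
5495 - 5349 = 146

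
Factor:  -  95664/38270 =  - 2^3 *3^1*5^( -1 )*43^( -1)*89^ ( - 1 )* 1993^1 = - 47832/19135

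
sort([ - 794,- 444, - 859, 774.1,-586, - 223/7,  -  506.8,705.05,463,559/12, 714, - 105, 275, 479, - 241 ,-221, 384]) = [-859 , - 794, - 586, - 506.8, - 444, - 241,  -  221, - 105, - 223/7 , 559/12,275,384, 463, 479,705.05, 714, 774.1]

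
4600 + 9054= 13654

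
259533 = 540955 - 281422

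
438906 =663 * 662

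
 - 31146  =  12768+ - 43914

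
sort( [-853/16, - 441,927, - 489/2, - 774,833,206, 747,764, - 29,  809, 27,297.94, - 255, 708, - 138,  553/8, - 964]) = [ - 964, - 774, - 441 , - 255, - 489/2, - 138,-853/16,  -  29,27,  553/8 , 206,  297.94, 708 , 747, 764, 809,  833, 927 ]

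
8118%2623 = 249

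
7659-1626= 6033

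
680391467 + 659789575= 1340181042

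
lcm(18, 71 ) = 1278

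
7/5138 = 1/734 = 0.00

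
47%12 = 11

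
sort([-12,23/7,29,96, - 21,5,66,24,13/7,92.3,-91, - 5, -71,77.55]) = [ - 91,-71, - 21,-12, - 5 , 13/7,23/7, 5,24,29, 66, 77.55,92.3 , 96 ] 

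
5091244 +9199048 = 14290292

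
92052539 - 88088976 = 3963563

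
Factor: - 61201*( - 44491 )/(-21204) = -2^( - 2)* 3^(-2 )*7^2*19^(  -  1 )* 31^( - 1)*1249^1*44491^1 = -2722893691/21204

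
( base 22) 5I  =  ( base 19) 6E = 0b10000000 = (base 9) 152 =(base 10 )128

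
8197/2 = 8197/2 = 4098.50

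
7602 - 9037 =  - 1435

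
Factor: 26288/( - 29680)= - 31/35 = - 5^(-1)*7^(  -  1 )*31^1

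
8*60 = 480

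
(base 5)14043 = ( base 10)1148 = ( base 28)1d0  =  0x47c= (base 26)1i4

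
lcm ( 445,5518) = 27590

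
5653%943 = 938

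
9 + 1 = 10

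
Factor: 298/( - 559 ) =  - 2^1 *13^( - 1 )*43^( - 1)*149^1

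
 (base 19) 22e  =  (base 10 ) 774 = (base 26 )13K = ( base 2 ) 1100000110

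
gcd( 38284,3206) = 2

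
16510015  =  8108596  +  8401419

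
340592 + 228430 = 569022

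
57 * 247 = 14079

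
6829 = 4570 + 2259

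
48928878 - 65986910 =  - 17058032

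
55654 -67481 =- 11827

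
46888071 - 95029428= -48141357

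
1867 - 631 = 1236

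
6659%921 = 212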